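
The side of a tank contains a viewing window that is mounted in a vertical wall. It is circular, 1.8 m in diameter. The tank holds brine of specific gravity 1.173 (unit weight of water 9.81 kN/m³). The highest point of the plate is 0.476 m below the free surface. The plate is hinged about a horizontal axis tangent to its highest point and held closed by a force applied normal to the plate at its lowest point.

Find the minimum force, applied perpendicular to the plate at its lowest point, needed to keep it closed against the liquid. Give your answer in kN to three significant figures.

γ = 1.173 × 9.81 = 11.50713 kN/m³.
The centroid is at the centre, 0.9 m below the top of the plate, so the centroid depth is h_c = 0.476 + 0.9 = 1.376 m.
A = π(0.9)² = 2.54469 m².
Resultant F = γ·h_c·A = 11.50713 × 1.376 × 2.54469 = 40.2921 kN.
I_c = πr⁴/4 = π × 0.9⁴/4 = 0.5153 m⁴.
Centre of pressure: y_p = y_c + I_c/(y_c·A) = 1.376 + 0.5153/(1.376 × 2.54469) = 1.376 + 0.147166 = 1.52317 m along the plane.
The resultant acts 0.9 + 0.147166 = 1.04717 m (along the plate) below the hinge at the top edge, so the moment about the hinge is M = F × 1.04717 = 40.2921 × 1.04717 = 42.1927 kN·m.
A normal force at the bottom, 1.8 m from the hinge, must supply this moment: P = 42.1927/1.8 = 23.4404 kN.

P ≈ 23.4 kN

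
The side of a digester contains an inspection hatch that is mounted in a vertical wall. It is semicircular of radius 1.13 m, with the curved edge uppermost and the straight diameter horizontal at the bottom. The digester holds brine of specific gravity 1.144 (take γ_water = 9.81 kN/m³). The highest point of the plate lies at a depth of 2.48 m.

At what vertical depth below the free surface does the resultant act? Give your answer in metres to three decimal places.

h_p = 3.159 m

γ = 1.144 × 9.81 = 11.22264 kN/m³.
The centroid lies 4r/(3π) = 0.479587 m above the diameter, so r − 4r/(3π) = 1.13 − 0.479587 = 0.650413 m below the topmost point, so the centroid depth is h_c = 2.48 + 0.650413 = 3.13041 m.
A = πr²/2 = π × 1.13²/2 = 2.00575 m².
Resultant F = γ·h_c·A = 11.22264 × 3.13041 × 2.00575 = 70.4649 kN.
I_c = (π/8 − 8/(9π))·r⁴ = 0.109757 × 1.13⁴ = 0.178956 m⁴.
Centre of pressure: y_p = y_c + I_c/(y_c·A) = 3.13041 + 0.178956/(3.13041 × 2.00575) = 3.13041 + 0.0285015 = 3.15891 m along the plane.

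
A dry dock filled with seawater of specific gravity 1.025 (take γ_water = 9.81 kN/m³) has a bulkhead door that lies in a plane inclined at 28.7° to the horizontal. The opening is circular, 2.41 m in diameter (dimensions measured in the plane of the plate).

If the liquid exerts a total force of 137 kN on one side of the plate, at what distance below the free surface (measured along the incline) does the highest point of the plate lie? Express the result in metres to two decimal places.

y_top ≈ 5.01 m

γ = 1.025 × 9.81 = 10.05525 kN/m³.
A = π(1.205)² = 4.56167 m².
From F = γ·h_c·A, the centroid depth is h_c = 137/(10.05525 × 4.56167) = 2.98678 m.
Let θ = 28.7° be the plate's angle to the horizontal; measure y along the incline from where the plane meets the free surface. Vertical depth h = y·sinθ with sinθ = 0.480223.
Along the incline, y_c = h_c/sinθ = 2.98678/0.480223 = 6.21957 m.
The centroid is at the centre, 1.205 m below the top of the plate, so the highest point sits at y_top = 6.21957 − 1.205 = 5.01457 m along the incline.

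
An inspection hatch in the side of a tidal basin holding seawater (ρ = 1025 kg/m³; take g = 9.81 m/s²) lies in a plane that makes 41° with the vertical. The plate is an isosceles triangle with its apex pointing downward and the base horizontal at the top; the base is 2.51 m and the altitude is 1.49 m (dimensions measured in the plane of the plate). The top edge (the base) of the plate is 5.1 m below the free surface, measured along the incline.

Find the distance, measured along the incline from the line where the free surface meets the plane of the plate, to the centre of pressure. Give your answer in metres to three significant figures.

γ = ρg = 1025 × 9.81 / 1000 = 10.05525 kN/m³.
The plate makes 41° with the vertical, i.e. θ = 90° − 41° = 49° to the horizontal. Measuring y along the incline from the free-surface line, vertical depth h = y·sinθ with sinθ = 0.754710.
With the apex down, the centroid sits h/3 = 1.49/3 = 0.496667 m below the base (the top edge), so y_c = 5.1 + 0.496667 = 5.59667 m and h_c = 5.59667 × 0.754710 = 4.22386 m.
A = ½ × 2.51 × 1.49 = 1.86995 m².
Resultant F = γ·h_c·A = 10.05525 × 4.22386 × 1.86995 = 79.4205 kN.
I_c = b·h³/36 = 2.51 × 1.49³/36 = 0.230638 m⁴.
Centre of pressure: y_p = y_c + I_c/(y_c·A) = 5.59667 + 0.230638/(5.59667 × 1.86995) = 5.59667 + 0.0220379 = 5.61871 m along the plane.

y_p = 5.62 m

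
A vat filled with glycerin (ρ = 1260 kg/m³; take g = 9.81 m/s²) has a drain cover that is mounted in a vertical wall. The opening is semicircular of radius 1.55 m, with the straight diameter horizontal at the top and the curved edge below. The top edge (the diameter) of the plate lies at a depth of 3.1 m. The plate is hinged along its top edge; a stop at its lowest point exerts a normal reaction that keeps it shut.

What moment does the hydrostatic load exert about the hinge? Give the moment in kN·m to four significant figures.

M ≈ 123.1 kN·m

γ = ρg = 1260 × 9.81 / 1000 = 12.3606 kN/m³.
The centroid of a semicircle lies 4r/(3π) = 0.65784 m from the diameter, here below the top edge, so the centroid depth is h_c = 3.1 + 0.65784 = 3.75784 m.
A = πr²/2 = π × 1.55²/2 = 3.77384 m².
Resultant F = γ·h_c·A = 12.3606 × 3.75784 × 3.77384 = 175.292 kN.
I_c = (π/8 − 8/(9π))·r⁴ = 0.109757 × 1.55⁴ = 0.633518 m⁴.
Centre of pressure: y_p = y_c + I_c/(y_c·A) = 3.75784 + 0.633518/(3.75784 × 3.77384) = 3.75784 + 0.0446722 = 3.80251 m along the plane.
The resultant acts 0.65784 + 0.0446722 = 0.702512 m (along the plate) below the hinge at the top edge, so the moment about the hinge is M = F × 0.702512 = 175.292 × 0.702512 = 123.145 kN·m.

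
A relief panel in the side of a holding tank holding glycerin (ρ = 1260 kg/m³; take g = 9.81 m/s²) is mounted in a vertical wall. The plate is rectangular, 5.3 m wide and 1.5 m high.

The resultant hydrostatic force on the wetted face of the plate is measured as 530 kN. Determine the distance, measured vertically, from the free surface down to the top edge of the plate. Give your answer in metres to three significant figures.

d_top ≈ 4.64 m

γ = ρg = 1260 × 9.81 / 1000 = 12.3606 kN/m³.
A = 5.3 × 1.5 = 7.95 m².
From F = γ·h_c·A, the centroid depth is h_c = 530/(12.3606 × 7.95) = 5.39348 m.
The centroid lies 1.5/2 = 0.75 m below the top edge, so the top edge sits at h_top = 5.39348 − 0.75 = 4.64348 m below the surface.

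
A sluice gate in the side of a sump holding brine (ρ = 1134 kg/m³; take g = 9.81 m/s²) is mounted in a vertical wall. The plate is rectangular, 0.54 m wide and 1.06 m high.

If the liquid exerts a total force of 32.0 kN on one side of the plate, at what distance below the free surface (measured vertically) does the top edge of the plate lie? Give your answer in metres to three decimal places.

d_top ≈ 4.495 m

γ = ρg = 1134 × 9.81 / 1000 = 11.12454 kN/m³.
A = 0.54 × 1.06 = 0.5724 m².
From F = γ·h_c·A, the centroid depth is h_c = 32.0/(11.12454 × 0.5724) = 5.02537 m.
The centroid lies 1.06/2 = 0.53 m below the top edge, so the top edge sits at h_top = 5.02537 − 0.53 = 4.49537 m below the surface.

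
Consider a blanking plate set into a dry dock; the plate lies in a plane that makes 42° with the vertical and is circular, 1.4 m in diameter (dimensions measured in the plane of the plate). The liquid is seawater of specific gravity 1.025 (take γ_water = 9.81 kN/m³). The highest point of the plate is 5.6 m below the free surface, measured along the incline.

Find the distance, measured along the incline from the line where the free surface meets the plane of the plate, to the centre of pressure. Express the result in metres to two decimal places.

γ = 1.025 × 9.81 = 10.05525 kN/m³.
The plate makes 42° with the vertical, i.e. θ = 90° − 42° = 48° to the horizontal. Measuring y along the incline from the free-surface line, vertical depth h = y·sinθ with sinθ = 0.743145.
The centroid is at the centre, 0.7 m below the top of the plate, so y_c = 5.6 + 0.7 = 6.3 m and h_c = 6.3 × 0.743145 = 4.68181 m.
A = π(0.7)² = 1.53938 m².
Resultant F = γ·h_c·A = 10.05525 × 4.68181 × 1.53938 = 72.469 kN.
I_c = πr⁴/4 = π × 0.7⁴/4 = 0.188574 m⁴.
Centre of pressure: y_p = y_c + I_c/(y_c·A) = 6.3 + 0.188574/(6.3 × 1.53938) = 6.3 + 0.0194444 = 6.31944 m along the plane.

y_p = 6.32 m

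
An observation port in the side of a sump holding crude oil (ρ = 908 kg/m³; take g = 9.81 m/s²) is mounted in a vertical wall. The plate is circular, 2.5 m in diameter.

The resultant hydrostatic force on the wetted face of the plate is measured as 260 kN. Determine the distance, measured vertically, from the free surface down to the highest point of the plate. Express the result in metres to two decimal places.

γ = ρg = 908 × 9.81 / 1000 = 8.90748 kN/m³.
A = π(1.25)² = 4.90874 m².
From F = γ·h_c·A, the centroid depth is h_c = 260/(8.90748 × 4.90874) = 5.94632 m.
The centroid is at the centre, 1.25 m below the top of the plate, so the highest point sits at h_top = 5.94632 − 1.25 = 4.69632 m below the surface.

d_top ≈ 4.70 m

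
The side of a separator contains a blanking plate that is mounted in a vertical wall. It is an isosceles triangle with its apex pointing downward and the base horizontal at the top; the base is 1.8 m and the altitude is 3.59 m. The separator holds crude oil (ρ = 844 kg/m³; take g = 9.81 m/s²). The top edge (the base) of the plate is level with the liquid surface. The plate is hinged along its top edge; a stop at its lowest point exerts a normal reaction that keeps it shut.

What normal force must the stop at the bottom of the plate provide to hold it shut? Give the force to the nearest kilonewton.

P ≈ 16 kN

γ = ρg = 844 × 9.81 / 1000 = 8.27964 kN/m³.
With the apex down, the centroid sits h/3 = 3.59/3 = 1.19667 m below the base (the top edge), so the centroid depth is h_c = 1.19667 m.
A = ½ × 1.8 × 3.59 = 3.231 m².
Resultant F = γ·h_c·A = 8.27964 × 1.19667 × 3.231 = 32.0127 kN.
I_c = b·h³/36 = 1.8 × 3.59³/36 = 2.31341 m⁴.
Centre of pressure: y_p = y_c + I_c/(y_c·A) = 1.19667 + 2.31341/(1.19667 × 3.231) = 1.19667 + 0.598331 = 1.795 m along the plane.
The resultant acts 1.19667 + 0.598331 = 1.795 m (along the plate) below the hinge at the top edge, so the moment about the hinge is M = F × 1.795 = 32.0127 × 1.795 = 57.4628 kN·m.
A normal force at the bottom, 3.59 m from the hinge, must supply this moment: P = 57.4628/3.59 = 16.0064 kN.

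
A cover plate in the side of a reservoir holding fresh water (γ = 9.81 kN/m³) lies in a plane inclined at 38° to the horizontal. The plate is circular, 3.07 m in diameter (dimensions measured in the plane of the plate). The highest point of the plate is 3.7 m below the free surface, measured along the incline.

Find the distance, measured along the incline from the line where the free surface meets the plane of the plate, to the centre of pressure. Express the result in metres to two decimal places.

γ = 9.81 kN/m³.
Let θ = 38° be the plate's angle to the horizontal; measure y along the incline from where the plane meets the free surface. Vertical depth h = y·sinθ with sinθ = 0.615661.
The centroid is at the centre, 1.535 m below the top of the plate, so y_c = 3.7 + 1.535 = 5.235 m and h_c = 5.235 × 0.615661 = 3.22299 m.
A = π(1.535)² = 7.4023 m².
Resultant F = γ·h_c·A = 9.81 × 3.22299 × 7.4023 = 234.042 kN.
I_c = πr⁴/4 = π × 1.535⁴/4 = 4.36037 m⁴.
Centre of pressure: y_p = y_c + I_c/(y_c·A) = 5.235 + 4.36037/(5.235 × 7.4023) = 5.235 + 0.112523 = 5.34752 m along the plane.

y_p = 5.35 m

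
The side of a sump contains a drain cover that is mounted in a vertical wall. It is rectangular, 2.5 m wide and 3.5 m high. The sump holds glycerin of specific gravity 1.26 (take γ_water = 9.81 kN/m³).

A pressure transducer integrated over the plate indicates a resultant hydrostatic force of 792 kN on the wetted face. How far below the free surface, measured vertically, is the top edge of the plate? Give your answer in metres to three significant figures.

γ = 1.26 × 9.81 = 12.3606 kN/m³.
A = 2.5 × 3.5 = 8.75 m².
From F = γ·h_c·A, the centroid depth is h_c = 792/(12.3606 × 8.75) = 7.32281 m.
The centroid lies 3.5/2 = 1.75 m below the top edge, so the top edge sits at h_top = 7.32281 − 1.75 = 5.57281 m below the surface.

d_top ≈ 5.57 m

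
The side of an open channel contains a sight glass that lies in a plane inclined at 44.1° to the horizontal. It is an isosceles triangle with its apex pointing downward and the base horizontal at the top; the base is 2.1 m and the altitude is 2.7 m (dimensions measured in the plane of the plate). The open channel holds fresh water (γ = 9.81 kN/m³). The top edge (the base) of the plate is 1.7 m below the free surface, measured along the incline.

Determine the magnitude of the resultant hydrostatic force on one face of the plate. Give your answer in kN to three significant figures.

F ≈ 50.3 kN

γ = 9.81 kN/m³.
Let θ = 44.1° be the plate's angle to the horizontal; measure y along the incline from where the plane meets the free surface. Vertical depth h = y·sinθ with sinθ = 0.695913.
With the apex down, the centroid sits h/3 = 2.7/3 = 0.9 m below the base (the top edge), so y_c = 1.7 + 0.9 = 2.6 m and h_c = 2.6 × 0.695913 = 1.80937 m.
A = ½ × 2.1 × 2.7 = 2.835 m².
Resultant F = γ·h_c·A = 9.81 × 1.80937 × 2.835 = 50.321 kN.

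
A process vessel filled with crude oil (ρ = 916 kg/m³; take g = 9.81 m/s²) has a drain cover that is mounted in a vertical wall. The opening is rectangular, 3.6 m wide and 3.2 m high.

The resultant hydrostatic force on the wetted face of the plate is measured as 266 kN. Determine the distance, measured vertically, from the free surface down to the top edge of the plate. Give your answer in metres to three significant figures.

γ = ρg = 916 × 9.81 / 1000 = 8.98596 kN/m³.
A = 3.6 × 3.2 = 11.52 m².
From F = γ·h_c·A, the centroid depth is h_c = 266/(8.98596 × 11.52) = 2.56959 m.
The centroid lies 3.2/2 = 1.6 m below the top edge, so the top edge sits at h_top = 2.56959 − 1.6 = 0.96959 m below the surface.

d_top ≈ 0.970 m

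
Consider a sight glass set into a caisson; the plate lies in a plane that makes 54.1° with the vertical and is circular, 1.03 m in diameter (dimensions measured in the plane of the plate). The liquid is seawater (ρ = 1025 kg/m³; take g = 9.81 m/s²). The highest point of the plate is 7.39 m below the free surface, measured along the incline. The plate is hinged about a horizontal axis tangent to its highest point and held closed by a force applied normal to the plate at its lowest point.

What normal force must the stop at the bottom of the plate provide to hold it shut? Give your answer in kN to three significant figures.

P ≈ 19.7 kN

γ = ρg = 1025 × 9.81 / 1000 = 10.05525 kN/m³.
The plate makes 54.1° with the vertical, i.e. θ = 90° − 54.1° = 35.9° to the horizontal. Measuring y along the incline from the free-surface line, vertical depth h = y·sinθ with sinθ = 0.586372.
The centroid is at the centre, 0.515 m below the top of the plate, so y_c = 7.39 + 0.515 = 7.905 m and h_c = 7.905 × 0.586372 = 4.63527 m.
A = π(0.515)² = 0.833229 m².
Resultant F = γ·h_c·A = 10.05525 × 4.63527 × 0.833229 = 38.8358 kN.
I_c = πr⁴/4 = π × 0.515⁴/4 = 0.0552483 m⁴.
Centre of pressure: y_p = y_c + I_c/(y_c·A) = 7.905 + 0.0552483/(7.905 × 0.833229) = 7.905 + 0.00838789 = 7.91339 m along the plane.
The resultant acts 0.515 + 0.00838789 = 0.523388 m (along the plate) below the hinge at the top edge, so the moment about the hinge is M = F × 0.523388 = 38.8358 × 0.523388 = 20.3262 kN·m.
A normal force at the bottom, 1.03 m from the hinge, must supply this moment: P = 20.3262/1.03 = 19.7342 kN.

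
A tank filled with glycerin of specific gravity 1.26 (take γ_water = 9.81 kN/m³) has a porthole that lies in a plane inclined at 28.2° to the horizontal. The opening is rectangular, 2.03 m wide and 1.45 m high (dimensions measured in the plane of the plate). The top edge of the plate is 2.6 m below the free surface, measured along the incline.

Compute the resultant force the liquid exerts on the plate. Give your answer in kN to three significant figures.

F ≈ 57.2 kN

γ = 1.26 × 9.81 = 12.3606 kN/m³.
Let θ = 28.2° be the plate's angle to the horizontal; measure y along the incline from where the plane meets the free surface. Vertical depth h = y·sinθ with sinθ = 0.472551.
The centroid lies 1.45/2 = 0.725 m below the top edge, so y_c = 2.6 + 0.725 = 3.325 m and h_c = 3.325 × 0.472551 = 1.57123 m.
A = 2.03 × 1.45 = 2.9435 m².
Resultant F = γ·h_c·A = 12.3606 × 1.57123 × 2.9435 = 57.1667 kN.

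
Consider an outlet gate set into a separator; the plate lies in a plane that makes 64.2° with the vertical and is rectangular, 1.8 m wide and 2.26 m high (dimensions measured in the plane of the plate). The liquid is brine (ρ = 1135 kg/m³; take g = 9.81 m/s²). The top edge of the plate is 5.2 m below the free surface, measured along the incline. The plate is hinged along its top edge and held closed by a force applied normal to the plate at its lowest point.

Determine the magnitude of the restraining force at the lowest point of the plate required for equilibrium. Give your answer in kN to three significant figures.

P ≈ 66.1 kN

γ = ρg = 1135 × 9.81 / 1000 = 11.13435 kN/m³.
The plate makes 64.2° with the vertical, i.e. θ = 90° − 64.2° = 25.8° to the horizontal. Measuring y along the incline from the free-surface line, vertical depth h = y·sinθ with sinθ = 0.435231.
The centroid lies 2.26/2 = 1.13 m below the top edge, so y_c = 5.2 + 1.13 = 6.33 m and h_c = 6.33 × 0.435231 = 2.75501 m.
A = 1.8 × 2.26 = 4.068 m².
Resultant F = γ·h_c·A = 11.13435 × 2.75501 × 4.068 = 124.787 kN.
I_c = b·h³/12 = 1.8 × 2.26³/12 = 1.73148 m⁴.
Centre of pressure: y_p = y_c + I_c/(y_c·A) = 6.33 + 1.73148/(6.33 × 4.068) = 6.33 + 0.0672408 = 6.39724 m along the plane.
The resultant acts 1.13 + 0.0672408 = 1.19724 m (along the plate) below the hinge at the top edge, so the moment about the hinge is M = F × 1.19724 = 124.787 × 1.19724 = 149.4 kN·m.
A normal force at the bottom, 2.26 m from the hinge, must supply this moment: P = 149.4/2.26 = 66.1062 kN.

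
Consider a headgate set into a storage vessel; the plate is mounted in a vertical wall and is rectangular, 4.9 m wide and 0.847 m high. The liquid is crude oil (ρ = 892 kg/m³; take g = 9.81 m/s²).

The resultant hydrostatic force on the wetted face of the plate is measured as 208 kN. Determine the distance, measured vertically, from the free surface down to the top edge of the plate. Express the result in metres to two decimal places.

d_top ≈ 5.30 m

γ = ρg = 892 × 9.81 / 1000 = 8.75052 kN/m³.
A = 4.9 × 0.847 = 4.1503 m².
From F = γ·h_c·A, the centroid depth is h_c = 208/(8.75052 × 4.1503) = 5.7273 m.
The centroid lies 0.847/2 = 0.4235 m below the top edge, so the top edge sits at h_top = 5.7273 − 0.4235 = 5.3038 m below the surface.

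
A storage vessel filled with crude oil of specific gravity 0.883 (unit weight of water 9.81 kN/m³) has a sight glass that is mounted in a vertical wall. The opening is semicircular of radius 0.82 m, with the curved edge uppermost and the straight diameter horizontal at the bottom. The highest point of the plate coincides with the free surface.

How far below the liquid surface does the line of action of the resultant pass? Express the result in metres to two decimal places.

h_p = 0.57 m

γ = 0.883 × 9.81 = 8.66223 kN/m³.
The centroid lies 4r/(3π) = 0.348019 m above the diameter, so r − 4r/(3π) = 0.82 − 0.348019 = 0.471981 m below the topmost point, so the centroid depth is h_c = 0.471981 m.
A = πr²/2 = π × 0.82²/2 = 1.0562 m².
Resultant F = γ·h_c·A = 8.66223 × 0.471981 × 1.0562 = 4.31818 kN.
I_c = (π/8 − 8/(9π))·r⁴ = 0.109757 × 0.82⁴ = 0.0496235 m⁴.
Centre of pressure: y_p = y_c + I_c/(y_c·A) = 0.471981 + 0.0496235/(0.471981 × 1.0562) = 0.471981 + 0.0995444 = 0.571525 m along the plane.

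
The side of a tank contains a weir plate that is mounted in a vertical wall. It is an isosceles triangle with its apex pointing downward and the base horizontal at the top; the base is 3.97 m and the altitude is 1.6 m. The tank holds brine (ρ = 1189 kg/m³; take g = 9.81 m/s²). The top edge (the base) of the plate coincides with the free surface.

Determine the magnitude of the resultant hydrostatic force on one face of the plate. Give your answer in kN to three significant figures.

F ≈ 19.8 kN

γ = ρg = 1189 × 9.81 / 1000 = 11.66409 kN/m³.
With the apex down, the centroid sits h/3 = 1.6/3 = 0.533333 m below the base (the top edge), so the centroid depth is h_c = 0.533333 m.
A = ½ × 3.97 × 1.6 = 3.176 m².
Resultant F = γ·h_c·A = 11.66409 × 0.533333 × 3.176 = 19.7574 kN.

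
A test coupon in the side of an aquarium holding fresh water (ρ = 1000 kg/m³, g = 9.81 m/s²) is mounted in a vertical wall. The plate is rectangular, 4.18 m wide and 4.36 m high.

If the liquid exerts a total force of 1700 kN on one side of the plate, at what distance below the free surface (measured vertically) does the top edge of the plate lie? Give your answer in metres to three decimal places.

d_top ≈ 7.329 m

γ = ρg = 1000 × 9.81 = 9810 N/m³ = 9.81 kN/m³.
A = 4.18 × 4.36 = 18.2248 m².
From F = γ·h_c·A, the centroid depth is h_c = 1700/(9.81 × 18.2248) = 9.50861 m.
The centroid lies 4.36/2 = 2.18 m below the top edge, so the top edge sits at h_top = 9.50861 − 2.18 = 7.32861 m below the surface.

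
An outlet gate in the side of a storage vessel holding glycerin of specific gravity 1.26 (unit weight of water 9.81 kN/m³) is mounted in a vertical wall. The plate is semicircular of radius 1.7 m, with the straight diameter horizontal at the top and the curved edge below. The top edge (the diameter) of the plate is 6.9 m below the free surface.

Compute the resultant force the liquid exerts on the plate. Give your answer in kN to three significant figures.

F ≈ 428 kN

γ = 1.26 × 9.81 = 12.3606 kN/m³.
The centroid of a semicircle lies 4r/(3π) = 0.721502 m from the diameter, here below the top edge, so the centroid depth is h_c = 6.9 + 0.721502 = 7.6215 m.
A = πr²/2 = π × 1.7²/2 = 4.5396 m².
Resultant F = γ·h_c·A = 12.3606 × 7.6215 × 4.5396 = 427.659 kN.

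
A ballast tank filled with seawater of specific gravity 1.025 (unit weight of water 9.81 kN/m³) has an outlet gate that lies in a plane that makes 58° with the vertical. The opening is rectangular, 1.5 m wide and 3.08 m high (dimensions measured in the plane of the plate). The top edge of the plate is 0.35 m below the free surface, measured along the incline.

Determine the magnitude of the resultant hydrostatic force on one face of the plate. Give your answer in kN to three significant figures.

γ = 1.025 × 9.81 = 10.05525 kN/m³.
The plate makes 58° with the vertical, i.e. θ = 90° − 58° = 32° to the horizontal. Measuring y along the incline from the free-surface line, vertical depth h = y·sinθ with sinθ = 0.529919.
The centroid lies 3.08/2 = 1.54 m below the top edge, so y_c = 0.35 + 1.54 = 1.89 m and h_c = 1.89 × 0.529919 = 1.00155 m.
A = 1.5 × 3.08 = 4.62 m².
Resultant F = γ·h_c·A = 10.05525 × 1.00155 × 4.62 = 46.5273 kN.

F ≈ 46.5 kN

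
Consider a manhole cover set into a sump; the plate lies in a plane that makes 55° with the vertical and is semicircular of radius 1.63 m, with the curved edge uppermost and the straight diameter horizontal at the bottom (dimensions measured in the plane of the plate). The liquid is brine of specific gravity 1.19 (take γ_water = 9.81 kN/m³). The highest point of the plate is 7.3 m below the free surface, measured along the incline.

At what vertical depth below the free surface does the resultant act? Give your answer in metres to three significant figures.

h_p = 4.74 m

γ = 1.19 × 9.81 = 11.6739 kN/m³.
The plate makes 55° with the vertical, i.e. θ = 90° − 55° = 35° to the horizontal. Measuring y along the incline from the free-surface line, vertical depth h = y·sinθ with sinθ = 0.573576.
The centroid lies 4r/(3π) = 0.691793 m above the diameter, so r − 4r/(3π) = 1.63 − 0.691793 = 0.938207 m below the topmost point, so y_c = 7.3 + 0.938207 = 8.23821 m and h_c = 8.23821 × 0.573576 = 4.72524 m.
A = πr²/2 = π × 1.63²/2 = 4.17345 m².
Resultant F = γ·h_c·A = 11.6739 × 4.72524 × 4.17345 = 230.216 kN.
I_c = (π/8 − 8/(9π))·r⁴ = 0.109757 × 1.63⁴ = 0.774788 m⁴.
Centre of pressure: y_p = y_c + I_c/(y_c·A) = 8.23821 + 0.774788/(8.23821 × 4.17345) = 8.23821 + 0.0225349 = 8.26074 m along the plane.
Vertically, h_p = y_p·sinθ = 8.26074 × 0.573576 = 4.73816 m.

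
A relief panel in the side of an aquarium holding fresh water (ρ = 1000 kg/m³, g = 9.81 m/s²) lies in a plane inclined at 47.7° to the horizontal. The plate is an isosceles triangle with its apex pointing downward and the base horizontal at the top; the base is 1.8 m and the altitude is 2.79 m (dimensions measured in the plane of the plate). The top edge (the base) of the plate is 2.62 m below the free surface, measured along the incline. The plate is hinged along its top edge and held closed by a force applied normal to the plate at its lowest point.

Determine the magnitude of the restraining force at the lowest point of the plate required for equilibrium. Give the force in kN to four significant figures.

γ = ρg = 1000 × 9.81 = 9810 N/m³ = 9.81 kN/m³.
Let θ = 47.7° be the plate's angle to the horizontal; measure y along the incline from where the plane meets the free surface. Vertical depth h = y·sinθ with sinθ = 0.739631.
With the apex down, the centroid sits h/3 = 2.79/3 = 0.93 m below the base (the top edge), so y_c = 2.62 + 0.93 = 3.55 m and h_c = 3.55 × 0.739631 = 2.62569 m.
A = ½ × 1.8 × 2.79 = 2.511 m².
Resultant F = γ·h_c·A = 9.81 × 2.62569 × 2.511 = 64.6784 kN.
I_c = b·h³/36 = 1.8 × 2.79³/36 = 1.08588 m⁴.
Centre of pressure: y_p = y_c + I_c/(y_c·A) = 3.55 + 1.08588/(3.55 × 2.511) = 3.55 + 0.121817 = 3.67182 m along the plane.
The resultant acts 0.93 + 0.121817 = 1.05182 m (along the plate) below the hinge at the top edge, so the moment about the hinge is M = F × 1.05182 = 64.6784 × 1.05182 = 68.03 kN·m.
A normal force at the bottom, 2.79 m from the hinge, must supply this moment: P = 68.03/2.79 = 24.3835 kN.

P ≈ 24.38 kN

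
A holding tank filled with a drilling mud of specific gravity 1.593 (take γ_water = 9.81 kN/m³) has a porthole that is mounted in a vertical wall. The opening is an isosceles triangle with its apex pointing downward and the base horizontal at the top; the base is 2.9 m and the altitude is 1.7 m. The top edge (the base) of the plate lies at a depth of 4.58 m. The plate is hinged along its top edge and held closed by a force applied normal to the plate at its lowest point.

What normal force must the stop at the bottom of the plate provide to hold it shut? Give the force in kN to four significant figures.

γ = 1.593 × 9.81 = 15.62733 kN/m³.
With the apex down, the centroid sits h/3 = 1.7/3 = 0.566667 m below the base (the top edge), so the centroid depth is h_c = 4.58 + 0.566667 = 5.14667 m.
A = ½ × 2.9 × 1.7 = 2.465 m².
Resultant F = γ·h_c·A = 15.62733 × 5.14667 × 2.465 = 198.257 kN.
I_c = b·h³/36 = 2.9 × 1.7³/36 = 0.395769 m⁴.
Centre of pressure: y_p = y_c + I_c/(y_c·A) = 5.14667 + 0.395769/(5.14667 × 2.465) = 5.14667 + 0.031196 = 5.17787 m along the plane.
The resultant acts 0.566667 + 0.031196 = 0.597863 m (along the plate) below the hinge at the top edge, so the moment about the hinge is M = F × 0.597863 = 198.257 × 0.597863 = 118.531 kN·m.
A normal force at the bottom, 1.7 m from the hinge, must supply this moment: P = 118.531/1.7 = 69.7241 kN.

P ≈ 69.72 kN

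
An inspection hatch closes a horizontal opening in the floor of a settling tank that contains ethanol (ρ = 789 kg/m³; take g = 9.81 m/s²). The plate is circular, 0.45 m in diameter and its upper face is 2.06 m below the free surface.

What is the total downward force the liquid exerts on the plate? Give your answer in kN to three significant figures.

γ = ρg = 789 × 9.81 / 1000 = 7.74009 kN/m³.
The plate is horizontal, so pressure is uniform at p = γ·h = 7.74009 × 2.06 = 15.9446 kN/m².
A = π(0.225)² = 0.159043 m².
F = p·A = 15.9446 × 0.159043 = 2.53588 kN.

F ≈ 2.54 kN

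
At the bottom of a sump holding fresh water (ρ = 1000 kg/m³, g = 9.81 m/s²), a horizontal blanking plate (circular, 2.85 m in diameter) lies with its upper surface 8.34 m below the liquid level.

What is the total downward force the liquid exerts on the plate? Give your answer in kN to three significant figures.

F ≈ 522 kN

γ = ρg = 1000 × 9.81 = 9810 N/m³ = 9.81 kN/m³.
The plate is horizontal, so pressure is uniform at p = γ·h = 9.81 × 8.34 = 81.8154 kN/m².
A = π(1.425)² = 6.3794 m².
F = p·A = 81.8154 × 6.3794 = 521.933 kN.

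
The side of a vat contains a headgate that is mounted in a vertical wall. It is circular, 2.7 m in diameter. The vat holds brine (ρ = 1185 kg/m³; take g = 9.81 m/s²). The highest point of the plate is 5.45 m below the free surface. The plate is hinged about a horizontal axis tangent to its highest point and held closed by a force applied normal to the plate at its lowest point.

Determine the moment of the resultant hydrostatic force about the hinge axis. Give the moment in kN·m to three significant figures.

γ = ρg = 1185 × 9.81 / 1000 = 11.62485 kN/m³.
The centroid is at the centre, 1.35 m below the top of the plate, so the centroid depth is h_c = 5.45 + 1.35 = 6.8 m.
A = π(1.35)² = 5.72555 m².
Resultant F = γ·h_c·A = 11.62485 × 6.8 × 5.72555 = 452.599 kN.
I_c = πr⁴/4 = π × 1.35⁴/4 = 2.6087 m⁴.
Centre of pressure: y_p = y_c + I_c/(y_c·A) = 6.8 + 2.6087/(6.8 × 5.72555) = 6.8 + 0.0670036 = 6.867 m along the plane.
The resultant acts 1.35 + 0.0670036 = 1.417 m (along the plate) below the hinge at the top edge, so the moment about the hinge is M = F × 1.417 = 452.599 × 1.417 = 641.333 kN·m.

M ≈ 641 kN·m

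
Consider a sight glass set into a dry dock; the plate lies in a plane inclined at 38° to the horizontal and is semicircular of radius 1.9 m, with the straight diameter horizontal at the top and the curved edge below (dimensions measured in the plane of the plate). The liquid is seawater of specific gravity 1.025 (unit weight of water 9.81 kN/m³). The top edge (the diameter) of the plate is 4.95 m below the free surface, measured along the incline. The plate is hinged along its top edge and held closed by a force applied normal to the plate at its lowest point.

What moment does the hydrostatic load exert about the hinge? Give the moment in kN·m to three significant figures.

γ = 1.025 × 9.81 = 10.05525 kN/m³.
Let θ = 38° be the plate's angle to the horizontal; measure y along the incline from where the plane meets the free surface. Vertical depth h = y·sinθ with sinθ = 0.615661.
The centroid of a semicircle lies 4r/(3π) = 0.806385 m from the diameter, here below the top edge, so y_c = 4.95 + 0.806385 = 5.75638 m and h_c = 5.75638 × 0.615661 = 3.54398 m.
A = πr²/2 = π × 1.9²/2 = 5.67057 m².
Resultant F = γ·h_c·A = 10.05525 × 3.54398 × 5.67057 = 202.074 kN.
I_c = (π/8 − 8/(9π))·r⁴ = 0.109757 × 1.9⁴ = 1.43036 m⁴.
Centre of pressure: y_p = y_c + I_c/(y_c·A) = 5.75638 + 1.43036/(5.75638 × 5.67057) = 5.75638 + 0.0438197 = 5.8002 m along the plane.
The resultant acts 0.806385 + 0.0438197 = 0.850205 m (along the plate) below the hinge at the top edge, so the moment about the hinge is M = F × 0.850205 = 202.074 × 0.850205 = 171.804 kN·m.

M ≈ 172 kN·m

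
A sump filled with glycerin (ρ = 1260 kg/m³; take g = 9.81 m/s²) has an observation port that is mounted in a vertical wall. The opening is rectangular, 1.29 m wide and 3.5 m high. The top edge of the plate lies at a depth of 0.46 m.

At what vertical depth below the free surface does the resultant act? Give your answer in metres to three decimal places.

γ = ρg = 1260 × 9.81 / 1000 = 12.3606 kN/m³.
The centroid lies 3.5/2 = 1.75 m below the top edge, so the centroid depth is h_c = 0.46 + 1.75 = 2.21 m.
A = 1.29 × 3.5 = 4.515 m².
Resultant F = γ·h_c·A = 12.3606 × 2.21 × 4.515 = 123.336 kN.
I_c = b·h³/12 = 1.29 × 3.5³/12 = 4.60906 m⁴.
Centre of pressure: y_p = y_c + I_c/(y_c·A) = 2.21 + 4.60906/(2.21 × 4.515) = 2.21 + 0.461915 = 2.67191 m along the plane.

h_p = 2.672 m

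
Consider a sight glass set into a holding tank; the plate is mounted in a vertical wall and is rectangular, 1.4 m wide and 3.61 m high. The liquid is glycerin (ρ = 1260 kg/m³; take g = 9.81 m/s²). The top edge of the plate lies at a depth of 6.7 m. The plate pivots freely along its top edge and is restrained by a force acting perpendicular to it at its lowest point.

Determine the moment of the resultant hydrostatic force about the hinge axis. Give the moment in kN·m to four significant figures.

M ≈ 1027 kN·m

γ = ρg = 1260 × 9.81 / 1000 = 12.3606 kN/m³.
The centroid lies 3.61/2 = 1.805 m below the top edge, so the centroid depth is h_c = 6.7 + 1.805 = 8.505 m.
A = 1.4 × 3.61 = 5.054 m².
Resultant F = γ·h_c·A = 12.3606 × 8.505 × 5.054 = 531.311 kN.
I_c = b·h³/12 = 1.4 × 3.61³/12 = 5.48869 m⁴.
Centre of pressure: y_p = y_c + I_c/(y_c·A) = 8.505 + 5.48869/(8.505 × 5.054) = 8.505 + 0.127691 = 8.63269 m along the plane.
The resultant acts 1.805 + 0.127691 = 1.93269 m (along the plate) below the hinge at the top edge, so the moment about the hinge is M = F × 1.93269 = 531.311 × 1.93269 = 1026.86 kN·m.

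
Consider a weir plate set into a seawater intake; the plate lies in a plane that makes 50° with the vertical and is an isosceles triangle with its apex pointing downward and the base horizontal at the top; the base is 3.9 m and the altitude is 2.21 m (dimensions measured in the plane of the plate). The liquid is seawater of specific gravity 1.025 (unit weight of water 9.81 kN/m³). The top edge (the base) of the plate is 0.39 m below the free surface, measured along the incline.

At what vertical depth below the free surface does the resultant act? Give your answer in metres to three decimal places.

h_p = 0.879 m

γ = 1.025 × 9.81 = 10.05525 kN/m³.
The plate makes 50° with the vertical, i.e. θ = 90° − 50° = 40° to the horizontal. Measuring y along the incline from the free-surface line, vertical depth h = y·sinθ with sinθ = 0.642788.
With the apex down, the centroid sits h/3 = 2.21/3 = 0.736667 m below the base (the top edge), so y_c = 0.39 + 0.736667 = 1.12667 m and h_c = 1.12667 × 0.642788 = 0.72421 m.
A = ½ × 3.9 × 2.21 = 4.3095 m².
Resultant F = γ·h_c·A = 10.05525 × 0.72421 × 4.3095 = 31.3823 kN.
I_c = b·h³/36 = 3.9 × 2.21³/36 = 1.16933 m⁴.
Centre of pressure: y_p = y_c + I_c/(y_c·A) = 1.12667 + 1.16933/(1.12667 × 4.3095) = 1.12667 + 0.240832 = 1.3675 m along the plane.
Vertically, h_p = y_p·sinθ = 1.3675 × 0.642788 = 0.879013 m.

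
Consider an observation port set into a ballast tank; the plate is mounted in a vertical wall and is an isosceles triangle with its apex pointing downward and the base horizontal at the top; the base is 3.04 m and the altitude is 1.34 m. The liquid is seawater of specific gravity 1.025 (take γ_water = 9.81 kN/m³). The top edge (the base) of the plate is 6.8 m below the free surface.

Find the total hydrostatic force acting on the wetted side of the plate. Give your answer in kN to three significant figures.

F ≈ 148 kN

γ = 1.025 × 9.81 = 10.05525 kN/m³.
With the apex down, the centroid sits h/3 = 1.34/3 = 0.446667 m below the base (the top edge), so the centroid depth is h_c = 6.8 + 0.446667 = 7.24667 m.
A = ½ × 3.04 × 1.34 = 2.0368 m².
Resultant F = γ·h_c·A = 10.05525 × 7.24667 × 2.0368 = 148.416 kN.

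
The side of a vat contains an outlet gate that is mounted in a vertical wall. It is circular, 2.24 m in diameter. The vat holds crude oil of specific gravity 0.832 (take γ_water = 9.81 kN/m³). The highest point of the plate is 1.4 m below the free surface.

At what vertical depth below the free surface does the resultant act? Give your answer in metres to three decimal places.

γ = 0.832 × 9.81 = 8.16192 kN/m³.
The centroid is at the centre, 1.12 m below the top of the plate, so the centroid depth is h_c = 1.4 + 1.12 = 2.52 m.
A = π(1.12)² = 3.94081 m².
Resultant F = γ·h_c·A = 8.16192 × 2.52 × 3.94081 = 81.0547 kN.
I_c = πr⁴/4 = π × 1.12⁴/4 = 1.23584 m⁴.
Centre of pressure: y_p = y_c + I_c/(y_c·A) = 2.52 + 1.23584/(2.52 × 3.94081) = 2.52 + 0.124445 = 2.64445 m along the plane.

h_p = 2.644 m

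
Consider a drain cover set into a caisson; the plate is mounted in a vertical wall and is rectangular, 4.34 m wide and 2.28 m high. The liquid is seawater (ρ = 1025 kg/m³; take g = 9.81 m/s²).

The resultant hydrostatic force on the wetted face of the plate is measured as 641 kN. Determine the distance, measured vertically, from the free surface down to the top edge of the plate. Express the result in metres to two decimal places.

d_top ≈ 5.30 m

γ = ρg = 1025 × 9.81 / 1000 = 10.05525 kN/m³.
A = 4.34 × 2.28 = 9.8952 m².
From F = γ·h_c·A, the centroid depth is h_c = 641/(10.05525 × 9.8952) = 6.44229 m.
The centroid lies 2.28/2 = 1.14 m below the top edge, so the top edge sits at h_top = 6.44229 − 1.14 = 5.30229 m below the surface.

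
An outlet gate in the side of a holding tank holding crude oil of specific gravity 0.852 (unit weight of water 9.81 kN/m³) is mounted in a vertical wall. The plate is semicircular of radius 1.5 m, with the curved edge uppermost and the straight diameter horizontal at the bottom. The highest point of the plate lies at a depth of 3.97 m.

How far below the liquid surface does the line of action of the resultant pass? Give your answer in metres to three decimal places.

h_p = 4.866 m

γ = 0.852 × 9.81 = 8.35812 kN/m³.
The centroid lies 4r/(3π) = 0.63662 m above the diameter, so r − 4r/(3π) = 1.5 − 0.63662 = 0.86338 m below the topmost point, so the centroid depth is h_c = 3.97 + 0.86338 = 4.83338 m.
A = πr²/2 = π × 1.5²/2 = 3.53429 m².
Resultant F = γ·h_c·A = 8.35812 × 4.83338 × 3.53429 = 142.778 kN.
I_c = (π/8 − 8/(9π))·r⁴ = 0.109757 × 1.5⁴ = 0.555645 m⁴.
Centre of pressure: y_p = y_c + I_c/(y_c·A) = 4.83338 + 0.555645/(4.83338 × 3.53429) = 4.83338 + 0.032527 = 4.86591 m along the plane.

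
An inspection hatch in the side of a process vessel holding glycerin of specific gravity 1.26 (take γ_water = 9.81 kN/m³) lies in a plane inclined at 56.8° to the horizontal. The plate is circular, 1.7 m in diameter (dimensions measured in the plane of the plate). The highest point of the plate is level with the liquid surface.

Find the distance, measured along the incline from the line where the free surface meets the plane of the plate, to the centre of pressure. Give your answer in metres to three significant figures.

γ = 1.26 × 9.81 = 12.3606 kN/m³.
Let θ = 56.8° be the plate's angle to the horizontal; measure y along the incline from where the plane meets the free surface. Vertical depth h = y·sinθ with sinθ = 0.836764.
The centroid is at the centre, 0.85 m below the top of the plate, so y_c = 0.85 m and h_c = 0.85 × 0.836764 = 0.711249 m.
A = π(0.85)² = 2.2698 m².
Resultant F = γ·h_c·A = 12.3606 × 0.711249 × 2.2698 = 19.9549 kN.
I_c = πr⁴/4 = π × 0.85⁴/4 = 0.409983 m⁴.
Centre of pressure: y_p = y_c + I_c/(y_c·A) = 0.85 + 0.409983/(0.85 × 2.2698) = 0.85 + 0.2125 = 1.0625 m along the plane.

y_p = 1.06 m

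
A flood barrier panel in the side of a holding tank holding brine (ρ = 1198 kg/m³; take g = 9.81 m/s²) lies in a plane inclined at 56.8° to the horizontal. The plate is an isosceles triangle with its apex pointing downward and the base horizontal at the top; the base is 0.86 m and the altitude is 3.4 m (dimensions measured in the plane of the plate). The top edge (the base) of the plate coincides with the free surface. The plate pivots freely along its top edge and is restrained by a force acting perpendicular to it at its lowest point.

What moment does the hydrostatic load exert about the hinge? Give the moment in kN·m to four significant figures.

M ≈ 27.70 kN·m

γ = ρg = 1198 × 9.81 / 1000 = 11.75238 kN/m³.
Let θ = 56.8° be the plate's angle to the horizontal; measure y along the incline from where the plane meets the free surface. Vertical depth h = y·sinθ with sinθ = 0.836764.
With the apex down, the centroid sits h/3 = 3.4/3 = 1.13333 m below the base (the top edge), so y_c = 1.13333 m and h_c = 1.13333 × 0.836764 = 0.94833 m.
A = ½ × 0.86 × 3.4 = 1.462 m².
Resultant F = γ·h_c·A = 11.75238 × 0.94833 × 1.462 = 16.2942 kN.
I_c = b·h³/36 = 0.86 × 3.4³/36 = 0.938929 m⁴.
Centre of pressure: y_p = y_c + I_c/(y_c·A) = 1.13333 + 0.938929/(1.13333 × 1.462) = 1.13333 + 0.566668 = 1.7 m along the plane.
The resultant acts 1.13333 + 0.566668 = 1.7 m (along the plate) below the hinge at the top edge, so the moment about the hinge is M = F × 1.7 = 16.2942 × 1.7 = 27.7001 kN·m.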